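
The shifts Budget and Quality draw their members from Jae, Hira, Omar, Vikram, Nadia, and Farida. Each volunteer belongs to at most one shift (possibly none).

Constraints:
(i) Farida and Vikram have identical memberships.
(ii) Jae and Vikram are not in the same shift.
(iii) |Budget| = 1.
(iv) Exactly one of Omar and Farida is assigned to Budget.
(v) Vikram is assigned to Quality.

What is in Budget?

Budget = {Omar}

From (v): Vikram ∈ Quality.
(i): Farida matches Vikram: Farida ∉ Budget.
(i): Farida matches Vikram: Farida ∈ Quality.
(ii): Jae ∉ Quality.
(iv) (exactly one): Omar ∈ Budget.
(iii): Budget already has 1, so the rest are out.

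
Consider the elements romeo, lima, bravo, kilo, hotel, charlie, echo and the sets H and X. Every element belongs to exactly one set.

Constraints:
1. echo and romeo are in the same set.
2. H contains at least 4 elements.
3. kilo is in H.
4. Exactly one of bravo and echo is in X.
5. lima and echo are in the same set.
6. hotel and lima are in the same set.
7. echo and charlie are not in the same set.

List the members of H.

H = {echo, hotel, kilo, lima, romeo}

From (3): kilo ∈ H.
Suppose romeo ∉ H: no assignment then satisfies all the clues, so romeo ∈ H.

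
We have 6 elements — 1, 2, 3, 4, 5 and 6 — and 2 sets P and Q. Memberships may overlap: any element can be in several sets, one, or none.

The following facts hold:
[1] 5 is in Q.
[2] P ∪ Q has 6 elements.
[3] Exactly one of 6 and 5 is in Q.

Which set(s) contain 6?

6: P

From (1): 5 ∈ Q.
(3) (exactly one): 6 ∉ Q.
Suppose 6 ∉ P: no assignment then satisfies all the clues, so 6 ∈ P.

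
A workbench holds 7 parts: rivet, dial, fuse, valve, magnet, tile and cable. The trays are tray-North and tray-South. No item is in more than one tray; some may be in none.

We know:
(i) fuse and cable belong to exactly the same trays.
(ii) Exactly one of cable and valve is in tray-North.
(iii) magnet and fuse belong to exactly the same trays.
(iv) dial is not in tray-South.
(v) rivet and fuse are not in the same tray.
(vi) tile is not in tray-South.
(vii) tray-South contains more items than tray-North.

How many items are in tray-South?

3

From (iv): dial ∉ tray-South.
From (vi): tile ∉ tray-South.
Suppose rivet ∈ tray-South: no assignment then satisfies all the clues, so rivet ∉ tray-South.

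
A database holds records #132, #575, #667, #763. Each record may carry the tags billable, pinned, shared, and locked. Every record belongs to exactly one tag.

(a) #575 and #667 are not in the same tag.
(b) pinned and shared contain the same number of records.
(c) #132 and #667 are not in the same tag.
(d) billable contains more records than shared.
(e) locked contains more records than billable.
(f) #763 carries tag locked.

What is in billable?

billable = {#667}

From (f): #763 ∈ locked.
Suppose #132 ∈ billable: no assignment then satisfies all the clues, so #132 ∉ billable.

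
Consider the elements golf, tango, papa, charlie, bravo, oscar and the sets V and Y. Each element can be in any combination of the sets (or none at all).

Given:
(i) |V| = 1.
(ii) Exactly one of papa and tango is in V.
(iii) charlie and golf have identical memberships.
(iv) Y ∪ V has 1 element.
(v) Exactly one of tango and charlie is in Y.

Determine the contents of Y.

Y = {tango}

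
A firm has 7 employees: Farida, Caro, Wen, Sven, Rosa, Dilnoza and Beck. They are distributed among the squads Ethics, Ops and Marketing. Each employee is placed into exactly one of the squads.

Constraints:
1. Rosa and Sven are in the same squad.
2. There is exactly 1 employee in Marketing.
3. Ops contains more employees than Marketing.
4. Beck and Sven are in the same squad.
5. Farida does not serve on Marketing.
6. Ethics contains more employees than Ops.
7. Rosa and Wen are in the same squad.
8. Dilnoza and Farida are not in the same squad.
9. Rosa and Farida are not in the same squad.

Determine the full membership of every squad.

Ethics = {Beck, Rosa, Sven, Wen}; Ops = {Caro, Farida}; Marketing = {Dilnoza}

From (5): Farida ∉ Marketing.
Suppose Farida ∈ Ethics: no assignment then satisfies all the clues, so Farida ∉ Ethics.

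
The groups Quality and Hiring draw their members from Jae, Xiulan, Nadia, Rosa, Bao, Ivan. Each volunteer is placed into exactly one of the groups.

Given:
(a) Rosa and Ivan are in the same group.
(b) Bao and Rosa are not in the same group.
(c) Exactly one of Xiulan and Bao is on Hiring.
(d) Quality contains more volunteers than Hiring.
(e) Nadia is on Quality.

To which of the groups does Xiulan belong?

Xiulan: Quality

From (e): Nadia ∈ Quality.
Suppose Xiulan ∉ Quality: no assignment then satisfies all the clues, so Xiulan ∈ Quality.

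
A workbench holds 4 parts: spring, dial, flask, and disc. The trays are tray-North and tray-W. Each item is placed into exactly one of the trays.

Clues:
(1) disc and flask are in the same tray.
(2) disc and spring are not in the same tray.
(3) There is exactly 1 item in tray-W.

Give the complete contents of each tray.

tray-North = {dial, disc, flask}; tray-W = {spring}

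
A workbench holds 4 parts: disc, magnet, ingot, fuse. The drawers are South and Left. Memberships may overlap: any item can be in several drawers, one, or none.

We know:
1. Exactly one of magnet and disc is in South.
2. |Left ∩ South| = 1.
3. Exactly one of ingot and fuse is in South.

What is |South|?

2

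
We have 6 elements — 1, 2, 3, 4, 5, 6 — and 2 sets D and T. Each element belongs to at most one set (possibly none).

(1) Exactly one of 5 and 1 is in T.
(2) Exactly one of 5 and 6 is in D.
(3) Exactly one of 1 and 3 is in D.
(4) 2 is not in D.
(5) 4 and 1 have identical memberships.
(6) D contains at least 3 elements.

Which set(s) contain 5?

5: T

From (4): 2 ∉ D.
Suppose 5 ∈ D: no assignment then satisfies all the clues, so 5 ∉ D.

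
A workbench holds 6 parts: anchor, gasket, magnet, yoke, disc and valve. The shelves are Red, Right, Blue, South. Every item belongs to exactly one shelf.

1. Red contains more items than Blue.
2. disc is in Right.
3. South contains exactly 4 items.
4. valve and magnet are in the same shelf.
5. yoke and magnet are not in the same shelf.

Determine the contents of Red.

Red = {yoke}

From (2): disc ∈ Right.
Suppose anchor ∈ Red: no assignment then satisfies all the clues, so anchor ∉ Red.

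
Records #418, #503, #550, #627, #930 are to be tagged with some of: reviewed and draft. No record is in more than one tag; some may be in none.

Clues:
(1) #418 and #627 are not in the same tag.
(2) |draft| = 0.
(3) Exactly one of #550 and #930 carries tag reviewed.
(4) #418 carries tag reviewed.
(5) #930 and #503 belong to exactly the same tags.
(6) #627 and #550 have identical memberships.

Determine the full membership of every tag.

From (4): #418 ∈ reviewed.
(1): #627 ∉ reviewed.
(2): draft already has 0, so the rest are out.
(6): #550 matches #627: #550 ∉ reviewed.
(3) (exactly one): #930 ∈ reviewed.
(5): #503 matches #930: #503 ∈ reviewed.

reviewed = {#418, #503, #930}; draft = {}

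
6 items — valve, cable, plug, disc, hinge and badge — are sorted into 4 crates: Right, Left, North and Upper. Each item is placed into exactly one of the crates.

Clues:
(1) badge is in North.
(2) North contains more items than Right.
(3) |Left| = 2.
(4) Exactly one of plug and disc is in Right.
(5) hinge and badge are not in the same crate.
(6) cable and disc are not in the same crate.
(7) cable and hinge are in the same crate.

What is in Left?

Left = {cable, hinge}

From (1): badge ∈ North.
(5): hinge ∉ North.
(7): cable matches hinge: cable ∉ North.
Suppose valve ∈ Left: no assignment then satisfies all the clues, so valve ∉ Left.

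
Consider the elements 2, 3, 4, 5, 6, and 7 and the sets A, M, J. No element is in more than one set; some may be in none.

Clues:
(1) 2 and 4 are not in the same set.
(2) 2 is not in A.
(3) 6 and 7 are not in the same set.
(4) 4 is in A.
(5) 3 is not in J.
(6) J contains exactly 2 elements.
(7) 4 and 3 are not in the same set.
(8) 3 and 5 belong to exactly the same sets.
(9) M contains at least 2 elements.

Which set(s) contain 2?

2: J

From (2): 2 ∉ A.
From (4): 4 ∈ A.
From (5): 3 ∉ J.
(7): 3 ∉ A.
(8): 5 matches 3: 5 ∉ A.
(8): 5 matches 3: 5 ∉ J.
Suppose 2 ∈ M: no assignment then satisfies all the clues, so 2 ∉ M.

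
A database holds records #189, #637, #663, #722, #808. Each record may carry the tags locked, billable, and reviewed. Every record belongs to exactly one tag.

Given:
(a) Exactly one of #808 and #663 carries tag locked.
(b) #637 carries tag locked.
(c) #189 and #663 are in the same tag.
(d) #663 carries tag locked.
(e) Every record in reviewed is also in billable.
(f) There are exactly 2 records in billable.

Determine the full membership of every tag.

locked = {#189, #637, #663}; billable = {#722, #808}; reviewed = {}

From (b): #637 ∈ locked.
From (d): #663 ∈ locked.
(a) (exactly one): #808 ∉ locked.
(c): #189 matches #663: #189 ∈ locked.
(f): only 2 candidates remain for billable, so all are in.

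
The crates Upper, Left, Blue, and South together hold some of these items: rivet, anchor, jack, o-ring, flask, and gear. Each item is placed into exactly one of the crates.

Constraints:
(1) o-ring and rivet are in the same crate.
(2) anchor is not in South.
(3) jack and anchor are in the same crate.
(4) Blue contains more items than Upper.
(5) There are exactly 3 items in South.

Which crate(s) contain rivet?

From (2): anchor ∉ South.
(3): jack matches anchor: jack ∉ South.
Suppose rivet ∈ Upper: no assignment then satisfies all the clues, so rivet ∉ Upper.

rivet: South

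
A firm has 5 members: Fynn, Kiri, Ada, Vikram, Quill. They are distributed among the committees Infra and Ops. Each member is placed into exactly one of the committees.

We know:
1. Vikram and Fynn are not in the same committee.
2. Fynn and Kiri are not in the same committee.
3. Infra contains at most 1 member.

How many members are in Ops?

4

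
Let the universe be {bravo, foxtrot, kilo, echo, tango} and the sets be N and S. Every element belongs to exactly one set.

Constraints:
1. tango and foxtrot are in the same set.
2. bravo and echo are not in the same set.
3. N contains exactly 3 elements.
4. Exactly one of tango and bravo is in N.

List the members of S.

S = {bravo, kilo}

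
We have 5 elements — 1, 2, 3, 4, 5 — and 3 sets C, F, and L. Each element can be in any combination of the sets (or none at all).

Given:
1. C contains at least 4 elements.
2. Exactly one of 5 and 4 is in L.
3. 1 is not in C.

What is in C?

C = {2, 3, 4, 5}

From (3): 1 ∉ C.
(1): only 4 candidates remain for C, so all are in.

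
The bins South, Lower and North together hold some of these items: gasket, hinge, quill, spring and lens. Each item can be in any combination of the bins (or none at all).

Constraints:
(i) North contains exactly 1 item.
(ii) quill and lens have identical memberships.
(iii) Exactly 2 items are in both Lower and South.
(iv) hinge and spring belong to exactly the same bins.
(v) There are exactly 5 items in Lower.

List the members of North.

North = {gasket}

(v): only 5 candidates remain for Lower, so all are in.
Suppose gasket ∉ North: no assignment then satisfies all the clues, so gasket ∈ North.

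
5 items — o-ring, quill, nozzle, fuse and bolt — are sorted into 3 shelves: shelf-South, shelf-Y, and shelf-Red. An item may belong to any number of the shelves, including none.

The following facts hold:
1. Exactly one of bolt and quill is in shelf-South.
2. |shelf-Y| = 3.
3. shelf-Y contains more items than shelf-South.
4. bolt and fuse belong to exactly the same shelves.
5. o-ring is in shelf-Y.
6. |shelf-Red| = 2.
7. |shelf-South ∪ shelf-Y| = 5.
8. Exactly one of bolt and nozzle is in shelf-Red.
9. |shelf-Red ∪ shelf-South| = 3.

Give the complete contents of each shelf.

From (5): o-ring ∈ shelf-Y.
Suppose o-ring ∈ shelf-South: no assignment then satisfies all the clues, so o-ring ∉ shelf-South.

shelf-South = {nozzle, quill}; shelf-Y = {bolt, fuse, o-ring}; shelf-Red = {nozzle, o-ring}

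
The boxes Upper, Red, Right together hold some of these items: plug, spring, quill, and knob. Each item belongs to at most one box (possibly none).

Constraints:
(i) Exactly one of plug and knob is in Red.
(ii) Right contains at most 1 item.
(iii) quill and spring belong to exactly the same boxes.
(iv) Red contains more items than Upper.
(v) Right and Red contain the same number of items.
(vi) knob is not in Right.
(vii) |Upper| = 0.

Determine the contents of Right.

From (vi): knob ∉ Right.
(vii): Upper already has 0, so the rest are out.
Suppose plug ∉ Right: no assignment then satisfies all the clues, so plug ∈ Right.

Right = {plug}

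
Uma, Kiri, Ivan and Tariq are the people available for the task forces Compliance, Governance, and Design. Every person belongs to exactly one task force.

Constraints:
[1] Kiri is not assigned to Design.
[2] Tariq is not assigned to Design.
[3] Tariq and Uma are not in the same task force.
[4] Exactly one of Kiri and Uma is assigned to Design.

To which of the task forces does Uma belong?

Uma: Design

From (1): Kiri ∉ Design.
From (2): Tariq ∉ Design.
(4) (exactly one): Uma ∈ Design.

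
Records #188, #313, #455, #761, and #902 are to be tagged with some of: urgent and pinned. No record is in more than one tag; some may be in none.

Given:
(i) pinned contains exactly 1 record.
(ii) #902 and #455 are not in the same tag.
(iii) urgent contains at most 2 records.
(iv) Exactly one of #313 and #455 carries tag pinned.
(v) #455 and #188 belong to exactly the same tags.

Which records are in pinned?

pinned = {#313}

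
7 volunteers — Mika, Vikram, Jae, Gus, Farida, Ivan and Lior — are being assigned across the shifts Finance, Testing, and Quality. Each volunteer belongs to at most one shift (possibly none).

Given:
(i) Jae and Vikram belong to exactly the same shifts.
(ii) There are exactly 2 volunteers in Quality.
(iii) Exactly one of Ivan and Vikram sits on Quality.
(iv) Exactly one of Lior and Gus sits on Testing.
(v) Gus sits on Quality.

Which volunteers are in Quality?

Quality = {Gus, Ivan}

From (v): Gus ∈ Quality.
(iv) (exactly one): Lior ∈ Testing.
Suppose Mika ∈ Quality: no assignment then satisfies all the clues, so Mika ∉ Quality.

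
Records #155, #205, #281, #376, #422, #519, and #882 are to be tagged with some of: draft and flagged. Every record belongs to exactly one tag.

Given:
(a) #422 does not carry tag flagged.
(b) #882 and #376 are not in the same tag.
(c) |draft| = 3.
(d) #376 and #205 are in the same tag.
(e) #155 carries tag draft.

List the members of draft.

draft = {#155, #422, #882}

From (a): #422 ∉ flagged.
From (e): #155 ∈ draft.
Only one tag left: #422 ∈ draft.
Suppose #205 ∈ draft: no assignment then satisfies all the clues, so #205 ∉ draft.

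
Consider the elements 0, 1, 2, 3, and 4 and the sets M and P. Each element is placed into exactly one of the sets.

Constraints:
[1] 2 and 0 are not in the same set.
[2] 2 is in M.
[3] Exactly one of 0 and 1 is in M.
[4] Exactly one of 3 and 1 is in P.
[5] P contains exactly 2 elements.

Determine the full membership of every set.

From (2): 2 ∈ M.
(1): 0 ∉ M.
(3) (exactly one): 1 ∈ M.
(4) (exactly one): 3 ∈ P.
Only one set left: 0 ∈ P.
(5): P already has 2, so the rest are out.
Only one set left: 4 ∈ M.

M = {1, 2, 4}; P = {0, 3}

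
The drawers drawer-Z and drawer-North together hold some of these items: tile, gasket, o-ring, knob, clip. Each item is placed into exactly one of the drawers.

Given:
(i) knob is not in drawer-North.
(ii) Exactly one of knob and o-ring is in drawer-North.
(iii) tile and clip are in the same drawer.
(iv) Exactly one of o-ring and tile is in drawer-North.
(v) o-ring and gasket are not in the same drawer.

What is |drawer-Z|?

4

From (i): knob ∉ drawer-North.
(ii) (exactly one): o-ring ∈ drawer-North.
(iv) (exactly one): tile ∉ drawer-North.
(v): gasket ∉ drawer-North.
Only one drawer left: tile ∈ drawer-Z.
Only one drawer left: gasket ∈ drawer-Z.
Only one drawer left: knob ∈ drawer-Z.
(iii): clip matches tile: clip ∈ drawer-Z.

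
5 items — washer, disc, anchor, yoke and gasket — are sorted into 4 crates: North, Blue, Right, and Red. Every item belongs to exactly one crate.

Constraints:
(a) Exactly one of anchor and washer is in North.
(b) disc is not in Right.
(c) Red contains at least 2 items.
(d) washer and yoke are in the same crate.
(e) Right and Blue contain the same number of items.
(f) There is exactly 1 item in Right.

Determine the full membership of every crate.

North = {anchor}; Blue = {disc}; Right = {gasket}; Red = {washer, yoke}

From (b): disc ∉ Right.
Suppose washer ∈ North: no assignment then satisfies all the clues, so washer ∉ North.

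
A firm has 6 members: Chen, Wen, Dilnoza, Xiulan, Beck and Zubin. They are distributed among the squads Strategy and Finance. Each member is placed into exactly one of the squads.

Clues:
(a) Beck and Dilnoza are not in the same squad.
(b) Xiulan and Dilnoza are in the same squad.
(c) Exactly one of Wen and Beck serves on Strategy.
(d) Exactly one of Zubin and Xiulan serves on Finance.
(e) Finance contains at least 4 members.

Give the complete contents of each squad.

Strategy = {Beck, Zubin}; Finance = {Chen, Dilnoza, Wen, Xiulan}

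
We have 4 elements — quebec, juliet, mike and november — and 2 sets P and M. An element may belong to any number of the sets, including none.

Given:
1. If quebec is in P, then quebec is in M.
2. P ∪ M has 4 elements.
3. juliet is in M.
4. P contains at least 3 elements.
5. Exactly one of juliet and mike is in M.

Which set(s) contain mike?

mike: P

From (3): juliet ∈ M.
(5) (exactly one): mike ∉ M.
Suppose mike ∉ P: no assignment then satisfies all the clues, so mike ∈ P.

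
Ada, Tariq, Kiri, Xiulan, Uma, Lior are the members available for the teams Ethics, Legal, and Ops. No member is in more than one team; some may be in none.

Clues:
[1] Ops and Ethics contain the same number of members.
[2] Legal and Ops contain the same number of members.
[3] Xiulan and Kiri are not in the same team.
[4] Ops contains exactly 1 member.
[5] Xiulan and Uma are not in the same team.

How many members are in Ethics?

1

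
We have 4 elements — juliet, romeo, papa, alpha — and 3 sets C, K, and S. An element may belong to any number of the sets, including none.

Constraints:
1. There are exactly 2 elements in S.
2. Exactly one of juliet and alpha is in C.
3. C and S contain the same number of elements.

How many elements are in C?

2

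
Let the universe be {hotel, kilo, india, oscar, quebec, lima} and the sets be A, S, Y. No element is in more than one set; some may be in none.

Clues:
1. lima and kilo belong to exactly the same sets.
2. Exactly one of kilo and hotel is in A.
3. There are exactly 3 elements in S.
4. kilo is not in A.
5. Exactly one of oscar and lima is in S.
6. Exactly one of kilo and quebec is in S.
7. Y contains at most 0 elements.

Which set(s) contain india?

From (4): kilo ∉ A.
(1): lima matches kilo: lima ∉ A.
(2) (exactly one): hotel ∈ A.
(7): Y already has 0, so the rest are out.
Suppose india ∈ A: no assignment then satisfies all the clues, so india ∉ A.

india: S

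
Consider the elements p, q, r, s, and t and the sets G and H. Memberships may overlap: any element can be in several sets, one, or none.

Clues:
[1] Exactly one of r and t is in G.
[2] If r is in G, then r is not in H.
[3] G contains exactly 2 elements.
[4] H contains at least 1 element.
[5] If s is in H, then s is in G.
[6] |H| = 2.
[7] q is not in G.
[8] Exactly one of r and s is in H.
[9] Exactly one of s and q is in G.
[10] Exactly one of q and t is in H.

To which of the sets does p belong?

p: none

From (7): q ∉ G.
(9) (exactly one): s ∈ G.
Suppose p ∈ G: no assignment then satisfies all the clues, so p ∉ G.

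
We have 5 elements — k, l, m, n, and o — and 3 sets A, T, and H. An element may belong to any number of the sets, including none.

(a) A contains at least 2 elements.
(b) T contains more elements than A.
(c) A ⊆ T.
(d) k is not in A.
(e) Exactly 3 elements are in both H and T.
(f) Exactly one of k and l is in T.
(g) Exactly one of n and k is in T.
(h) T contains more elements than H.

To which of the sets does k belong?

k: none

From (d): k ∉ A.
Suppose k ∈ T: no assignment then satisfies all the clues, so k ∉ T.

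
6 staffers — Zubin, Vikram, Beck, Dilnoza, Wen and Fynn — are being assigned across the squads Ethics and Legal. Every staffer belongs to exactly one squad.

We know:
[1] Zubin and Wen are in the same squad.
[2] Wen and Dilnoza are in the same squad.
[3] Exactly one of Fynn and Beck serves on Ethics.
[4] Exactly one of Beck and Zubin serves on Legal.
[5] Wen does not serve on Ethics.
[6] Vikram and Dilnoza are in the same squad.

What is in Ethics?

Ethics = {Beck}

From (5): Wen ∉ Ethics.
(1): Zubin matches Wen: Zubin ∉ Ethics.
(2): Dilnoza matches Wen: Dilnoza ∉ Ethics.
(6): Vikram matches Dilnoza: Vikram ∉ Ethics.
Only one squad left: Zubin ∈ Legal.
Only one squad left: Vikram ∈ Legal.
Only one squad left: Dilnoza ∈ Legal.
Only one squad left: Wen ∈ Legal.
(4) (exactly one): Beck ∉ Legal.
Only one squad left: Beck ∈ Ethics.
(3) (exactly one): Fynn ∉ Ethics.
Only one squad left: Fynn ∈ Legal.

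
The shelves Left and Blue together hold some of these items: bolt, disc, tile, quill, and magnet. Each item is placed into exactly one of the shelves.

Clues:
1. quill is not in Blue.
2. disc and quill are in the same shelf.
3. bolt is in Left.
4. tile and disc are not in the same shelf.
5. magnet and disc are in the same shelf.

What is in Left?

From (1): quill ∉ Blue.
From (3): bolt ∈ Left.
(2): disc matches quill: disc ∉ Blue.
(5): magnet matches disc: magnet ∉ Blue.
Only one shelf left: disc ∈ Left.
Only one shelf left: quill ∈ Left.
Only one shelf left: magnet ∈ Left.
(4): tile ∉ Left.
Only one shelf left: tile ∈ Blue.

Left = {bolt, disc, magnet, quill}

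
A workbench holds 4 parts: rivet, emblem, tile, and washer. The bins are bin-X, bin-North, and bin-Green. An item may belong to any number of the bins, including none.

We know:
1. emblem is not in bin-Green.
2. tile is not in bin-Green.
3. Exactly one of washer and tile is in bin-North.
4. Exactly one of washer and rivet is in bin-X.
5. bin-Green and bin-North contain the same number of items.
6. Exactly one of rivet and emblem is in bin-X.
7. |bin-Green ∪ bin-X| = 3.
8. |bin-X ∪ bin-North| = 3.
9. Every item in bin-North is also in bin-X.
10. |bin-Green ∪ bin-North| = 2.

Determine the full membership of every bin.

bin-X = {emblem, tile, washer}; bin-North = {tile}; bin-Green = {washer}

From (1): emblem ∉ bin-Green.
From (2): tile ∉ bin-Green.
Suppose rivet ∈ bin-X: no assignment then satisfies all the clues, so rivet ∉ bin-X.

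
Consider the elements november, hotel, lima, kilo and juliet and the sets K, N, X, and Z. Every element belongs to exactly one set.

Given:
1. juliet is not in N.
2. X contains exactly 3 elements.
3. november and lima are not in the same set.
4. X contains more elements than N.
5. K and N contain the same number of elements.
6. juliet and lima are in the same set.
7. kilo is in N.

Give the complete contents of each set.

K = {november}; N = {kilo}; X = {hotel, juliet, lima}; Z = {}

From (1): juliet ∉ N.
From (7): kilo ∈ N.
(6): lima matches juliet: lima ∉ N.
Suppose november ∉ K: no assignment then satisfies all the clues, so november ∈ K.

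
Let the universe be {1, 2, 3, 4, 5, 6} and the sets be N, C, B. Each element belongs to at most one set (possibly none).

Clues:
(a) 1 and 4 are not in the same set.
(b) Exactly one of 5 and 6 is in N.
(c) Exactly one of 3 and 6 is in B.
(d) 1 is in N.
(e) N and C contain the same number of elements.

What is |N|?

2

From (d): 1 ∈ N.
(a): 4 ∉ N.
Suppose 2 ∈ N: no assignment then satisfies all the clues, so 2 ∉ N.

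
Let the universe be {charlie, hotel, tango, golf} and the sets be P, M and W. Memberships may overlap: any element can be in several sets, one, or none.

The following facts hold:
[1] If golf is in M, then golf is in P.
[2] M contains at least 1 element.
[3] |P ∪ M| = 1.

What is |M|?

1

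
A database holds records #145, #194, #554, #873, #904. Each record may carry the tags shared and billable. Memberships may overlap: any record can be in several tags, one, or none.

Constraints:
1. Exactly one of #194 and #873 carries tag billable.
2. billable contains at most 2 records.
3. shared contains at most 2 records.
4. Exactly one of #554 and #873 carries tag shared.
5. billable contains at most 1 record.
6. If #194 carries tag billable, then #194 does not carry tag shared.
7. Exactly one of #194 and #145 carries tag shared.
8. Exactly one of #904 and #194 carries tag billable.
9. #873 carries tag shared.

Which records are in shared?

shared = {#145, #873}

From (9): #873 ∈ shared.
(4) (exactly one): #554 ∉ shared.
Suppose #145 ∉ shared: no assignment then satisfies all the clues, so #145 ∈ shared.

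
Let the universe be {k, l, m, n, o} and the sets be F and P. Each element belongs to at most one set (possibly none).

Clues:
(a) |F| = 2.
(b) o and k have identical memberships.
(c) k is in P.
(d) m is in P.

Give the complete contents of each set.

F = {l, n}; P = {k, m, o}

From (c): k ∈ P.
From (d): m ∈ P.
(b): o matches k: o ∉ F.
(b): o matches k: o ∈ P.
(a): only 2 candidates remain for F, so all are in.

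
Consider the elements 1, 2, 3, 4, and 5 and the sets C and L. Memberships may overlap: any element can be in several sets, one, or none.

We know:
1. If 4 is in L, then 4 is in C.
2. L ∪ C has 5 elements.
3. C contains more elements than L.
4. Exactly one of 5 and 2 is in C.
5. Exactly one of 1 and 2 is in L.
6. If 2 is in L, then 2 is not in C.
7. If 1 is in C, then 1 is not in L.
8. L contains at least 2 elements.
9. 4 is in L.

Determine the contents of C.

C = {1, 3, 4, 5}

From (9): 4 ∈ L.
(1): 4 ∈ C.
Suppose 1 ∉ C: no assignment then satisfies all the clues, so 1 ∈ C.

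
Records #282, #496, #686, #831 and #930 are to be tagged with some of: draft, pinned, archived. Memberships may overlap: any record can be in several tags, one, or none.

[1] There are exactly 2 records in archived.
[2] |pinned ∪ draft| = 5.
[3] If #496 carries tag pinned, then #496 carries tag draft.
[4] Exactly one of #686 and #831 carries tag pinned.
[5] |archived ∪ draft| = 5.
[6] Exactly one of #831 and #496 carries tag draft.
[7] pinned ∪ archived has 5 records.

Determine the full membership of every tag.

draft = {#282, #496, #686, #930}; pinned = {#282, #496, #831, #930}; archived = {#686, #831}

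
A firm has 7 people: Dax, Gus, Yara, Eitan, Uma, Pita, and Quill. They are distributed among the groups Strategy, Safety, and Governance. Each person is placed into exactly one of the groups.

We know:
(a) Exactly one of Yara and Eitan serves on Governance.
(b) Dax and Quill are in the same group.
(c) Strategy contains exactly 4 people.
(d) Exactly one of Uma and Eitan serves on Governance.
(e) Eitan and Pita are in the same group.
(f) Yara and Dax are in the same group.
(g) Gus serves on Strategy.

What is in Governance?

Governance = {Eitan, Pita}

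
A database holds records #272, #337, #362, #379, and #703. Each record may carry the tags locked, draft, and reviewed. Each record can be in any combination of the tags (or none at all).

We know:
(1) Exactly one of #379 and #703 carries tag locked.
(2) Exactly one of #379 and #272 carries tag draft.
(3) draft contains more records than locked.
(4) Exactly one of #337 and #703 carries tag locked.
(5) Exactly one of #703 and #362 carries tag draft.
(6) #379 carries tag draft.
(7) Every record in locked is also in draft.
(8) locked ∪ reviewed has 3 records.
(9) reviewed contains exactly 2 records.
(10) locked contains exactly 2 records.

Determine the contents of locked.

From (6): #379 ∈ draft.
(2) (exactly one): #272 ∉ draft.
(7) contrapositive: #272 ∉ locked.
Suppose #337 ∉ locked: no assignment then satisfies all the clues, so #337 ∈ locked.

locked = {#337, #379}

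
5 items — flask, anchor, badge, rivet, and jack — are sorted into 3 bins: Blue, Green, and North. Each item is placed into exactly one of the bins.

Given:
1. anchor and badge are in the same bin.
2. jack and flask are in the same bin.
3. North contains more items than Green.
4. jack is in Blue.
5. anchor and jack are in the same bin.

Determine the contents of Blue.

Blue = {anchor, badge, flask, jack}

From (4): jack ∈ Blue.
(2): flask matches jack: flask ∈ Blue.
(5): anchor matches jack: anchor ∈ Blue.
(1): badge matches anchor: badge ∈ Blue.
Suppose rivet ∈ Blue: no assignment then satisfies all the clues, so rivet ∉ Blue.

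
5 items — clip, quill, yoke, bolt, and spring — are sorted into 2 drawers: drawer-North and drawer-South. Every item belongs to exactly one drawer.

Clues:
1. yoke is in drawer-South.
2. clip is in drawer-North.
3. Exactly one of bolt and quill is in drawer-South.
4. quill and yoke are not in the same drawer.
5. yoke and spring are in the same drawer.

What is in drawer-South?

drawer-South = {bolt, spring, yoke}

From (1): yoke ∈ drawer-South.
From (2): clip ∈ drawer-North.
(4): quill ∉ drawer-South.
(5): spring matches yoke: spring ∉ drawer-North.
(5): spring matches yoke: spring ∈ drawer-South.
Only one drawer left: quill ∈ drawer-North.
(3) (exactly one): bolt ∈ drawer-South.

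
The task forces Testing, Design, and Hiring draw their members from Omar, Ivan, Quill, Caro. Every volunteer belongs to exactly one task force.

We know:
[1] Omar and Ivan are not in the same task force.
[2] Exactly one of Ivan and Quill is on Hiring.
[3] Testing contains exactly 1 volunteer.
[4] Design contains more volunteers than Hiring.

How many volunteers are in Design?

2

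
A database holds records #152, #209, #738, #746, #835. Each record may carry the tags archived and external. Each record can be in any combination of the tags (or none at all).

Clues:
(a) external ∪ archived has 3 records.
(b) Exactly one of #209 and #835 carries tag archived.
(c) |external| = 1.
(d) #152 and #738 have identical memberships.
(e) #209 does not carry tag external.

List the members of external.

external = {#835}

From (e): #209 ∉ external.
Suppose #152 ∈ external: no assignment then satisfies all the clues, so #152 ∉ external.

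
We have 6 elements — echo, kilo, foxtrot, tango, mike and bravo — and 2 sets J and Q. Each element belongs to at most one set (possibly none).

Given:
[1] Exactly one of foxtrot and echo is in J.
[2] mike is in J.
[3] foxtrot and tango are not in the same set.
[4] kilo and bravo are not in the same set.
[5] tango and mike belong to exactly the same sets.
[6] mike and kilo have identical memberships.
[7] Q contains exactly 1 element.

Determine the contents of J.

J = {echo, kilo, mike, tango}

From (2): mike ∈ J.
(5): tango matches mike: tango ∈ J.
(6): kilo matches mike: kilo ∈ J.
(3): foxtrot ∉ J.
(4): bravo ∉ J.
(1) (exactly one): echo ∈ J.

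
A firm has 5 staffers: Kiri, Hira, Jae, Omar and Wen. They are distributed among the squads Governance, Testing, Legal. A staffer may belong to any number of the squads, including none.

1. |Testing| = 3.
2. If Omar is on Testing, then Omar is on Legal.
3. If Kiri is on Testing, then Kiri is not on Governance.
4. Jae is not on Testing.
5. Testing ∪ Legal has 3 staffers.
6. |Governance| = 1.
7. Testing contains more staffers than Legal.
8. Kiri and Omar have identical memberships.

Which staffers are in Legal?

Legal = {Kiri, Omar}

From (4): Jae ∉ Testing.
Suppose Kiri ∉ Legal: no assignment then satisfies all the clues, so Kiri ∈ Legal.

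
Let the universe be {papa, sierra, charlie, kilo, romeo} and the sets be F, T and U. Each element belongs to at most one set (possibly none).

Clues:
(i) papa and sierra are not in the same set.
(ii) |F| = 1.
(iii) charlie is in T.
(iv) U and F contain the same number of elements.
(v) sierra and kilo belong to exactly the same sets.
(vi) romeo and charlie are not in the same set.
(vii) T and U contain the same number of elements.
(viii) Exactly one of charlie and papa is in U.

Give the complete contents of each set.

F = {romeo}; T = {charlie}; U = {papa}

From (iii): charlie ∈ T.
(vi): romeo ∉ T.
(viii) (exactly one): papa ∈ U.
(i): sierra ∉ U.
(v): kilo matches sierra: kilo ∉ U.
Suppose sierra ∈ F: no assignment then satisfies all the clues, so sierra ∉ F.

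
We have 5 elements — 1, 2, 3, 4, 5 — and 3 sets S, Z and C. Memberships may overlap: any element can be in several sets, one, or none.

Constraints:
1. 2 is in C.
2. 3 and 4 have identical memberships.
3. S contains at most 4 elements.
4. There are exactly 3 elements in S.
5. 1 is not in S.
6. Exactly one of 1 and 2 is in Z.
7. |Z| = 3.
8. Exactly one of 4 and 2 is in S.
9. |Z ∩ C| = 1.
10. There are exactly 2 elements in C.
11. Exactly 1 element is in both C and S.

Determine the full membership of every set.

S = {3, 4, 5}; Z = {2, 3, 4}; C = {2, 5}

From (1): 2 ∈ C.
From (5): 1 ∉ S.
Suppose 1 ∈ Z: no assignment then satisfies all the clues, so 1 ∉ Z.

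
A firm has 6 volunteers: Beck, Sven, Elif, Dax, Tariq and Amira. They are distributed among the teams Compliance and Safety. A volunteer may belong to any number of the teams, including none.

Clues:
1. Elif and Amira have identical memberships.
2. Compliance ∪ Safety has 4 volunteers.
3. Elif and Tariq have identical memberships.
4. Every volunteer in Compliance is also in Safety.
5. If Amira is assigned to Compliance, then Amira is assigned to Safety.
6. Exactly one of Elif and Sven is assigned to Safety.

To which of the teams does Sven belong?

Sven: none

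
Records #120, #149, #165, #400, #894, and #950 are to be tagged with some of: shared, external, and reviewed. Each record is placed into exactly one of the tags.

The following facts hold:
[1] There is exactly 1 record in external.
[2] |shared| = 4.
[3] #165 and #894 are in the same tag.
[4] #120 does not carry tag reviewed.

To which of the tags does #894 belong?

From (4): #120 ∉ reviewed.
Suppose #894 ∉ shared: no assignment then satisfies all the clues, so #894 ∈ shared.

#894: shared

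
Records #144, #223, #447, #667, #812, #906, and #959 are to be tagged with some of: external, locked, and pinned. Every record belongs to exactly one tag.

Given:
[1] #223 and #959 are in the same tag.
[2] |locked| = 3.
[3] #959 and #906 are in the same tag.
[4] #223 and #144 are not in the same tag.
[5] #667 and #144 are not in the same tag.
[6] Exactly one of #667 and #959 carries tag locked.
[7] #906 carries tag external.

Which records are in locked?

locked = {#447, #667, #812}

From (7): #906 ∈ external.
(3): #959 matches #906: #959 ∈ external.
(6) (exactly one): #667 ∈ locked.
(1): #223 matches #959: #223 ∈ external.
(4): #144 ∉ external.
(5): #144 ∉ locked.
Only one tag left: #144 ∈ pinned.
(2): only 3 candidates remain for locked, so all are in.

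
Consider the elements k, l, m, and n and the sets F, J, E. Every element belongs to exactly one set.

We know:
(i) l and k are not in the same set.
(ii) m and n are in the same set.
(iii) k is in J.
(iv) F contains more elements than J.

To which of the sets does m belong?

m: F

From (iii): k ∈ J.
(i): l ∉ J.
Suppose m ∉ F: no assignment then satisfies all the clues, so m ∈ F.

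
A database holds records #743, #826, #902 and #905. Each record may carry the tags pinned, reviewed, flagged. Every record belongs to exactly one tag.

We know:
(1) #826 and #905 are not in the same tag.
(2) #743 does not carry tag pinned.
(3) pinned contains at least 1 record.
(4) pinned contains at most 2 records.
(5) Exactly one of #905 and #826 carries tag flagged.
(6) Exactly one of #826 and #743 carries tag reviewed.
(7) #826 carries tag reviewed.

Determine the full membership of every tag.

pinned = {#902}; reviewed = {#826}; flagged = {#743, #905}

From (2): #743 ∉ pinned.
From (7): #826 ∈ reviewed.
(1): #905 ∉ reviewed.
(5) (exactly one): #905 ∈ flagged.
(6) (exactly one): #743 ∉ reviewed.
Only one tag left: #743 ∈ flagged.
(3): only 1 candidates remain for pinned, so all are in.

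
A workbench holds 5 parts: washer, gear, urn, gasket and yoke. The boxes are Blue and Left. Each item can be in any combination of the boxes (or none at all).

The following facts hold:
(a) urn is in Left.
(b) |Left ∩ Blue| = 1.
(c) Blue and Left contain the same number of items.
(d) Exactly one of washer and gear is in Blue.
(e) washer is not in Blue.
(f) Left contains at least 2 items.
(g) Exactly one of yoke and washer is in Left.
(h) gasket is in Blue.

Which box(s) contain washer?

From (a): urn ∈ Left.
From (e): washer ∉ Blue.
From (h): gasket ∈ Blue.
(d) (exactly one): gear ∈ Blue.
Suppose washer ∉ Left: no assignment then satisfies all the clues, so washer ∈ Left.

washer: Left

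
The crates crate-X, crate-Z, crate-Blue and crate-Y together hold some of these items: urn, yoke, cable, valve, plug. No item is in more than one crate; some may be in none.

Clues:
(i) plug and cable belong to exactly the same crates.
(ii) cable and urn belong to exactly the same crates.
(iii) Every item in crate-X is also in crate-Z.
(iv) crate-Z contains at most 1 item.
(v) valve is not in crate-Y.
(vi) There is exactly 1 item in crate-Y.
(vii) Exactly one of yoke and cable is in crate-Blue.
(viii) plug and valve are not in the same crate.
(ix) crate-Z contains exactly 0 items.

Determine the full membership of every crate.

crate-X = {}; crate-Z = {}; crate-Blue = {cable, plug, urn}; crate-Y = {yoke}

From (v): valve ∉ crate-Y.
(ix): crate-Z already has 0, so the rest are out.
(iii) contrapositive: urn ∉ crate-X.
(iii) contrapositive: yoke ∉ crate-X.
(iii) contrapositive: cable ∉ crate-X.
(iii) contrapositive: valve ∉ crate-X.
(iii) contrapositive: plug ∉ crate-X.
Suppose urn ∉ crate-Blue: no assignment then satisfies all the clues, so urn ∈ crate-Blue.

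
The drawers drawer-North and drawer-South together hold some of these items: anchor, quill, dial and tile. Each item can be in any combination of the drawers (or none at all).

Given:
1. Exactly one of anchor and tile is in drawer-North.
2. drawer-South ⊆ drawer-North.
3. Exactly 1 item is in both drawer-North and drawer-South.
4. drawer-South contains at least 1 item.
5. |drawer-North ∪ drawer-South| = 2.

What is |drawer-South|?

1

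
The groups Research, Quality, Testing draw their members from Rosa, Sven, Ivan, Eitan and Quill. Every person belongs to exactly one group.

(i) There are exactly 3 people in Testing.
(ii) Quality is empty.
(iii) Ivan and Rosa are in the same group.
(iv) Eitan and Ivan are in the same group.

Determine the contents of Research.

Research = {Quill, Sven}

(ii): Quality already has 0, so the rest are out.
Suppose Rosa ∈ Research: no assignment then satisfies all the clues, so Rosa ∉ Research.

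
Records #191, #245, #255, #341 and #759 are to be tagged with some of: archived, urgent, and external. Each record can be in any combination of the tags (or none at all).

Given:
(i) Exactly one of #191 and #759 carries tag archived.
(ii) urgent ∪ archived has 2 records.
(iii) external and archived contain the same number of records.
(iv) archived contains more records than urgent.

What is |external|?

2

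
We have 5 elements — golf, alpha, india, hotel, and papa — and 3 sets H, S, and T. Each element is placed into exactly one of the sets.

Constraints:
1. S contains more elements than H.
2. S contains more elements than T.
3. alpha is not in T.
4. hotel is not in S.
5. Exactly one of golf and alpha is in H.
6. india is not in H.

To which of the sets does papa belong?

papa: S

From (3): alpha ∉ T.
From (4): hotel ∉ S.
From (6): india ∉ H.
Suppose papa ∈ H: no assignment then satisfies all the clues, so papa ∉ H.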